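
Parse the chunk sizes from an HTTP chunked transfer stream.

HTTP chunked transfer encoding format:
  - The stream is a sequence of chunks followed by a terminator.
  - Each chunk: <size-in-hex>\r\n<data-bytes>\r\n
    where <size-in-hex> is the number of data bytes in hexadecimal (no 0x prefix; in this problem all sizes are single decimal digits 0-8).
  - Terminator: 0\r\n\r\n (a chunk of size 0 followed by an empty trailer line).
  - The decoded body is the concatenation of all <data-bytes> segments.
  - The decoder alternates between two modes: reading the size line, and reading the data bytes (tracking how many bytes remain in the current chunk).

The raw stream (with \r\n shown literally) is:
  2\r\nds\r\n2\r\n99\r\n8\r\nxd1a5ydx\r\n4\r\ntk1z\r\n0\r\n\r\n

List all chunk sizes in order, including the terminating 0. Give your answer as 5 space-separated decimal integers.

Chunk 1: stream[0..1]='2' size=0x2=2, data at stream[3..5]='ds' -> body[0..2], body so far='ds'
Chunk 2: stream[7..8]='2' size=0x2=2, data at stream[10..12]='99' -> body[2..4], body so far='ds99'
Chunk 3: stream[14..15]='8' size=0x8=8, data at stream[17..25]='xd1a5ydx' -> body[4..12], body so far='ds99xd1a5ydx'
Chunk 4: stream[27..28]='4' size=0x4=4, data at stream[30..34]='tk1z' -> body[12..16], body so far='ds99xd1a5ydxtk1z'
Chunk 5: stream[36..37]='0' size=0 (terminator). Final body='ds99xd1a5ydxtk1z' (16 bytes)

Answer: 2 2 8 4 0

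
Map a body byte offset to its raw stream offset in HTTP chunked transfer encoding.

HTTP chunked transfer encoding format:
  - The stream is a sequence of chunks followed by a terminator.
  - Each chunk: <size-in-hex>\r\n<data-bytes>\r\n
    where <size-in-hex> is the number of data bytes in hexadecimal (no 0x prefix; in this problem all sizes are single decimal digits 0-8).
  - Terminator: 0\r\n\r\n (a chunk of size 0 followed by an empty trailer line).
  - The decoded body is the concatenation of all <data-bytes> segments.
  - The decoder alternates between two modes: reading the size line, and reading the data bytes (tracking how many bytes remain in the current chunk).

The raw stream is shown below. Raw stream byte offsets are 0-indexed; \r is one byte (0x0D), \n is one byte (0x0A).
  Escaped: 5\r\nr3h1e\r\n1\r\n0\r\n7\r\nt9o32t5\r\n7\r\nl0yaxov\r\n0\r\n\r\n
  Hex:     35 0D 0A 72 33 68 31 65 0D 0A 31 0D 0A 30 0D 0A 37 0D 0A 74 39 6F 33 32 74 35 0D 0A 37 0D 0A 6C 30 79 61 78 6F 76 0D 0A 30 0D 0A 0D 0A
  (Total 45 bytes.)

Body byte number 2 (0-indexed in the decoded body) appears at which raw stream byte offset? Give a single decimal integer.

Chunk 1: stream[0..1]='5' size=0x5=5, data at stream[3..8]='r3h1e' -> body[0..5], body so far='r3h1e'
Chunk 2: stream[10..11]='1' size=0x1=1, data at stream[13..14]='0' -> body[5..6], body so far='r3h1e0'
Chunk 3: stream[16..17]='7' size=0x7=7, data at stream[19..26]='t9o32t5' -> body[6..13], body so far='r3h1e0t9o32t5'
Chunk 4: stream[28..29]='7' size=0x7=7, data at stream[31..38]='l0yaxov' -> body[13..20], body so far='r3h1e0t9o32t5l0yaxov'
Chunk 5: stream[40..41]='0' size=0 (terminator). Final body='r3h1e0t9o32t5l0yaxov' (20 bytes)
Body byte 2 at stream offset 5

Answer: 5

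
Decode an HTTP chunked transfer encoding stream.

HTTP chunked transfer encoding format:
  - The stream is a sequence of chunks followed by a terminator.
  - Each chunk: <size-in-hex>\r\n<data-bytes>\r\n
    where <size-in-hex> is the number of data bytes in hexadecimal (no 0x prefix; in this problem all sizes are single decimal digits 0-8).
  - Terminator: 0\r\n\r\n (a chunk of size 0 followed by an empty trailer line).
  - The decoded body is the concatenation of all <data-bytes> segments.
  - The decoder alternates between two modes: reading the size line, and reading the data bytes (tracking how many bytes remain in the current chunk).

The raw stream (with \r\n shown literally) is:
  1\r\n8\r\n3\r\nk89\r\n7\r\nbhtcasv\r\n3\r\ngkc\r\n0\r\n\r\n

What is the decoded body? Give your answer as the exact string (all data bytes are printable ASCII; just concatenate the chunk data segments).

Chunk 1: stream[0..1]='1' size=0x1=1, data at stream[3..4]='8' -> body[0..1], body so far='8'
Chunk 2: stream[6..7]='3' size=0x3=3, data at stream[9..12]='k89' -> body[1..4], body so far='8k89'
Chunk 3: stream[14..15]='7' size=0x7=7, data at stream[17..24]='bhtcasv' -> body[4..11], body so far='8k89bhtcasv'
Chunk 4: stream[26..27]='3' size=0x3=3, data at stream[29..32]='gkc' -> body[11..14], body so far='8k89bhtcasvgkc'
Chunk 5: stream[34..35]='0' size=0 (terminator). Final body='8k89bhtcasvgkc' (14 bytes)

Answer: 8k89bhtcasvgkc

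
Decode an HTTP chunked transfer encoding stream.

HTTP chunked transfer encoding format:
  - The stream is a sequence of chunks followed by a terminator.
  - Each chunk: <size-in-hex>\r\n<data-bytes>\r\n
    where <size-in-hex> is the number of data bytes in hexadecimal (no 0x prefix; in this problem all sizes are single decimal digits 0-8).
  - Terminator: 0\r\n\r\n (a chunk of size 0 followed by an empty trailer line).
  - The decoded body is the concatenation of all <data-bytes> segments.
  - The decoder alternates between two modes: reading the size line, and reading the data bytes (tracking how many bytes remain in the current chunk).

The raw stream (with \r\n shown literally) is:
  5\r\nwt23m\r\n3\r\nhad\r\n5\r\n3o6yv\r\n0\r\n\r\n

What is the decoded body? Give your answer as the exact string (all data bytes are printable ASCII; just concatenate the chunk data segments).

Chunk 1: stream[0..1]='5' size=0x5=5, data at stream[3..8]='wt23m' -> body[0..5], body so far='wt23m'
Chunk 2: stream[10..11]='3' size=0x3=3, data at stream[13..16]='had' -> body[5..8], body so far='wt23mhad'
Chunk 3: stream[18..19]='5' size=0x5=5, data at stream[21..26]='3o6yv' -> body[8..13], body so far='wt23mhad3o6yv'
Chunk 4: stream[28..29]='0' size=0 (terminator). Final body='wt23mhad3o6yv' (13 bytes)

Answer: wt23mhad3o6yv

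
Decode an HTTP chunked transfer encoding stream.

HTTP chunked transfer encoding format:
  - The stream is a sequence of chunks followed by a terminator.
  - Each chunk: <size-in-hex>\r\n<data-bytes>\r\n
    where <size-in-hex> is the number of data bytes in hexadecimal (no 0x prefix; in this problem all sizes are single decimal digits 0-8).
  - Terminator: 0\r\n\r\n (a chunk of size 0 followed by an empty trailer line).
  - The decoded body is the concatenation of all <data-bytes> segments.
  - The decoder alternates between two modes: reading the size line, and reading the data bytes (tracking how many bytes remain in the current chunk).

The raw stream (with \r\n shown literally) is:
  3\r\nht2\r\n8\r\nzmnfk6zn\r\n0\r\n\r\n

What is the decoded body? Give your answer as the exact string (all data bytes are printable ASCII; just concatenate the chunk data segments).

Answer: ht2zmnfk6zn

Derivation:
Chunk 1: stream[0..1]='3' size=0x3=3, data at stream[3..6]='ht2' -> body[0..3], body so far='ht2'
Chunk 2: stream[8..9]='8' size=0x8=8, data at stream[11..19]='zmnfk6zn' -> body[3..11], body so far='ht2zmnfk6zn'
Chunk 3: stream[21..22]='0' size=0 (terminator). Final body='ht2zmnfk6zn' (11 bytes)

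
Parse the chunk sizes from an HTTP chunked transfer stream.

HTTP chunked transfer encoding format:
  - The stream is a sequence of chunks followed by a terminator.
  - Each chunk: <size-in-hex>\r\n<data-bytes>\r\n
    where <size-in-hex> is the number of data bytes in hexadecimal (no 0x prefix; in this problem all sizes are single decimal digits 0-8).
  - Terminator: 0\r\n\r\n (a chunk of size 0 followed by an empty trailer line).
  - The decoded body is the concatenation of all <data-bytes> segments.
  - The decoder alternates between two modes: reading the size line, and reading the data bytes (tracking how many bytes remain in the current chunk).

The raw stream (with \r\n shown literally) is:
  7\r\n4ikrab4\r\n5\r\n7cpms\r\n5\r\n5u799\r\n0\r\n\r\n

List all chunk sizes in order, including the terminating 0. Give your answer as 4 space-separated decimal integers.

Chunk 1: stream[0..1]='7' size=0x7=7, data at stream[3..10]='4ikrab4' -> body[0..7], body so far='4ikrab4'
Chunk 2: stream[12..13]='5' size=0x5=5, data at stream[15..20]='7cpms' -> body[7..12], body so far='4ikrab47cpms'
Chunk 3: stream[22..23]='5' size=0x5=5, data at stream[25..30]='5u799' -> body[12..17], body so far='4ikrab47cpms5u799'
Chunk 4: stream[32..33]='0' size=0 (terminator). Final body='4ikrab47cpms5u799' (17 bytes)

Answer: 7 5 5 0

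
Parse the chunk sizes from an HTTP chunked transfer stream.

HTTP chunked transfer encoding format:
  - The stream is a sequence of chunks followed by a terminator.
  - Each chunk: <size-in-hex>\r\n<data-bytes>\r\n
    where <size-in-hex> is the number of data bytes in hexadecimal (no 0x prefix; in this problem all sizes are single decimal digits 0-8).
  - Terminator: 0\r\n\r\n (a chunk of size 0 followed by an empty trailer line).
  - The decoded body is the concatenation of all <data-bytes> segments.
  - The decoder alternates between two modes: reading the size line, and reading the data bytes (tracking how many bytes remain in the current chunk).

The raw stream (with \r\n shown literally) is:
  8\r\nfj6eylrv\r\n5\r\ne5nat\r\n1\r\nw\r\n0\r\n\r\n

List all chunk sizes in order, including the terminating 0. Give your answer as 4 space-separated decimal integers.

Chunk 1: stream[0..1]='8' size=0x8=8, data at stream[3..11]='fj6eylrv' -> body[0..8], body so far='fj6eylrv'
Chunk 2: stream[13..14]='5' size=0x5=5, data at stream[16..21]='e5nat' -> body[8..13], body so far='fj6eylrve5nat'
Chunk 3: stream[23..24]='1' size=0x1=1, data at stream[26..27]='w' -> body[13..14], body so far='fj6eylrve5natw'
Chunk 4: stream[29..30]='0' size=0 (terminator). Final body='fj6eylrve5natw' (14 bytes)

Answer: 8 5 1 0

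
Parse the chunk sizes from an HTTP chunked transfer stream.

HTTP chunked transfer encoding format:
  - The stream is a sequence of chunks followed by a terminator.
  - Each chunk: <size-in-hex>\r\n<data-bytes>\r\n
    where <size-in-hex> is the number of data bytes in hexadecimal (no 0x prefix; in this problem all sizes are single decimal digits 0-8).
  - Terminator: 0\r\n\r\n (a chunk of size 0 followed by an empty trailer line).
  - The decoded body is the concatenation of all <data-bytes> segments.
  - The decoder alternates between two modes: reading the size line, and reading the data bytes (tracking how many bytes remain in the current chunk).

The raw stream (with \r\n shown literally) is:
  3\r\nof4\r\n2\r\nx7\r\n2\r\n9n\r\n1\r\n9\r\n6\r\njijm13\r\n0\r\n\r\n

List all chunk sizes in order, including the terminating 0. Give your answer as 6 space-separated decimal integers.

Answer: 3 2 2 1 6 0

Derivation:
Chunk 1: stream[0..1]='3' size=0x3=3, data at stream[3..6]='of4' -> body[0..3], body so far='of4'
Chunk 2: stream[8..9]='2' size=0x2=2, data at stream[11..13]='x7' -> body[3..5], body so far='of4x7'
Chunk 3: stream[15..16]='2' size=0x2=2, data at stream[18..20]='9n' -> body[5..7], body so far='of4x79n'
Chunk 4: stream[22..23]='1' size=0x1=1, data at stream[25..26]='9' -> body[7..8], body so far='of4x79n9'
Chunk 5: stream[28..29]='6' size=0x6=6, data at stream[31..37]='jijm13' -> body[8..14], body so far='of4x79n9jijm13'
Chunk 6: stream[39..40]='0' size=0 (terminator). Final body='of4x79n9jijm13' (14 bytes)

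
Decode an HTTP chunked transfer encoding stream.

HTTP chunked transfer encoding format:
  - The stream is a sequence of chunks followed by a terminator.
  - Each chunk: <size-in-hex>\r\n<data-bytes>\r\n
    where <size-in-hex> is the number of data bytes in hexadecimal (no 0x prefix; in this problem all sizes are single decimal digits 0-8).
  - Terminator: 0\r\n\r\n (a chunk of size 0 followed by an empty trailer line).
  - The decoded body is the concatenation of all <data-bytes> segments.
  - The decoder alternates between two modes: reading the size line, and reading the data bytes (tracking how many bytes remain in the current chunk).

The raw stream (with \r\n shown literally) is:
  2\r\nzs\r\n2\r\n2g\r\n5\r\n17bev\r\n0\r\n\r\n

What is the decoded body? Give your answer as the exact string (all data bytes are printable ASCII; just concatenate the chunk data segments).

Chunk 1: stream[0..1]='2' size=0x2=2, data at stream[3..5]='zs' -> body[0..2], body so far='zs'
Chunk 2: stream[7..8]='2' size=0x2=2, data at stream[10..12]='2g' -> body[2..4], body so far='zs2g'
Chunk 3: stream[14..15]='5' size=0x5=5, data at stream[17..22]='17bev' -> body[4..9], body so far='zs2g17bev'
Chunk 4: stream[24..25]='0' size=0 (terminator). Final body='zs2g17bev' (9 bytes)

Answer: zs2g17bev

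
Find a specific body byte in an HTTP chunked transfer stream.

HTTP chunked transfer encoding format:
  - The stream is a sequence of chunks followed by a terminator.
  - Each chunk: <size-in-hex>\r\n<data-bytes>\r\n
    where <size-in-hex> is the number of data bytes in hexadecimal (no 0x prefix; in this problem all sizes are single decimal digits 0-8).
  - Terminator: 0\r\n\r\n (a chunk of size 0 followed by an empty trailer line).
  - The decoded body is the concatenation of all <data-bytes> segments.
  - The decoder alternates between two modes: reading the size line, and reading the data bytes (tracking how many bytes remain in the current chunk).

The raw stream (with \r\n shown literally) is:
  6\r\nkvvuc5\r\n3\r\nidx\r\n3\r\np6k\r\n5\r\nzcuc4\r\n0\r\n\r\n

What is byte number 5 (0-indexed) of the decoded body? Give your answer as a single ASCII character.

Answer: 5

Derivation:
Chunk 1: stream[0..1]='6' size=0x6=6, data at stream[3..9]='kvvuc5' -> body[0..6], body so far='kvvuc5'
Chunk 2: stream[11..12]='3' size=0x3=3, data at stream[14..17]='idx' -> body[6..9], body so far='kvvuc5idx'
Chunk 3: stream[19..20]='3' size=0x3=3, data at stream[22..25]='p6k' -> body[9..12], body so far='kvvuc5idxp6k'
Chunk 4: stream[27..28]='5' size=0x5=5, data at stream[30..35]='zcuc4' -> body[12..17], body so far='kvvuc5idxp6kzcuc4'
Chunk 5: stream[37..38]='0' size=0 (terminator). Final body='kvvuc5idxp6kzcuc4' (17 bytes)
Body byte 5 = '5'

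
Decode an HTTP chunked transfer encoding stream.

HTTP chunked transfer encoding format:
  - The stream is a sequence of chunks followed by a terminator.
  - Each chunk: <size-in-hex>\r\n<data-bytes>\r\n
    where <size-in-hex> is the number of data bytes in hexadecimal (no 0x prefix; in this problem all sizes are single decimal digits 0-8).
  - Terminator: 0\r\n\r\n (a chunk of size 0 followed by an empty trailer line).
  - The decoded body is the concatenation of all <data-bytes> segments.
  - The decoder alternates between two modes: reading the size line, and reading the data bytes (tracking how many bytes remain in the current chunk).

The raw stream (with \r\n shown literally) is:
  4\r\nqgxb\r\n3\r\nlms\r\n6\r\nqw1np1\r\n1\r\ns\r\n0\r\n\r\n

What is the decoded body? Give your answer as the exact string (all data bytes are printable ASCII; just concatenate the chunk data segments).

Answer: qgxblmsqw1np1s

Derivation:
Chunk 1: stream[0..1]='4' size=0x4=4, data at stream[3..7]='qgxb' -> body[0..4], body so far='qgxb'
Chunk 2: stream[9..10]='3' size=0x3=3, data at stream[12..15]='lms' -> body[4..7], body so far='qgxblms'
Chunk 3: stream[17..18]='6' size=0x6=6, data at stream[20..26]='qw1np1' -> body[7..13], body so far='qgxblmsqw1np1'
Chunk 4: stream[28..29]='1' size=0x1=1, data at stream[31..32]='s' -> body[13..14], body so far='qgxblmsqw1np1s'
Chunk 5: stream[34..35]='0' size=0 (terminator). Final body='qgxblmsqw1np1s' (14 bytes)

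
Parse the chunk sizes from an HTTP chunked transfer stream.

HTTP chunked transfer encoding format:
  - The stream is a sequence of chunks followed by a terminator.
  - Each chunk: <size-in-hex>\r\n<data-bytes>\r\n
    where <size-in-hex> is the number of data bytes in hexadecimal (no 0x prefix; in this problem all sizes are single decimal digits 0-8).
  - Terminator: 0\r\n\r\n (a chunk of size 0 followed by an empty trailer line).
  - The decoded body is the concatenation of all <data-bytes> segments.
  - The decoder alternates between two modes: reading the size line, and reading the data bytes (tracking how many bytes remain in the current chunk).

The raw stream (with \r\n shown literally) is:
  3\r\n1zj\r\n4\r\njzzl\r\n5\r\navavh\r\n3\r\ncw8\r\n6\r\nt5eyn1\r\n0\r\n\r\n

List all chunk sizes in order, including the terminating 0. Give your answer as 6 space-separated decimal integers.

Answer: 3 4 5 3 6 0

Derivation:
Chunk 1: stream[0..1]='3' size=0x3=3, data at stream[3..6]='1zj' -> body[0..3], body so far='1zj'
Chunk 2: stream[8..9]='4' size=0x4=4, data at stream[11..15]='jzzl' -> body[3..7], body so far='1zjjzzl'
Chunk 3: stream[17..18]='5' size=0x5=5, data at stream[20..25]='avavh' -> body[7..12], body so far='1zjjzzlavavh'
Chunk 4: stream[27..28]='3' size=0x3=3, data at stream[30..33]='cw8' -> body[12..15], body so far='1zjjzzlavavhcw8'
Chunk 5: stream[35..36]='6' size=0x6=6, data at stream[38..44]='t5eyn1' -> body[15..21], body so far='1zjjzzlavavhcw8t5eyn1'
Chunk 6: stream[46..47]='0' size=0 (terminator). Final body='1zjjzzlavavhcw8t5eyn1' (21 bytes)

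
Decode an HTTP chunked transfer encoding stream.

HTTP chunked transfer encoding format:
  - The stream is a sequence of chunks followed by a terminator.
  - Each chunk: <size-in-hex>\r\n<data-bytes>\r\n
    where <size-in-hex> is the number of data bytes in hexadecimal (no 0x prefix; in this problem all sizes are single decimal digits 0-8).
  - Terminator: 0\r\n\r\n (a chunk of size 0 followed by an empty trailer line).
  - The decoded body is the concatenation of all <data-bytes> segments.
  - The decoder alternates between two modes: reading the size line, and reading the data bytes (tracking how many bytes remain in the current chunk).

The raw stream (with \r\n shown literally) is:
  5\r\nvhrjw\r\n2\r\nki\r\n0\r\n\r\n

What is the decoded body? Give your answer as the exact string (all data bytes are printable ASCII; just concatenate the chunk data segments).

Chunk 1: stream[0..1]='5' size=0x5=5, data at stream[3..8]='vhrjw' -> body[0..5], body so far='vhrjw'
Chunk 2: stream[10..11]='2' size=0x2=2, data at stream[13..15]='ki' -> body[5..7], body so far='vhrjwki'
Chunk 3: stream[17..18]='0' size=0 (terminator). Final body='vhrjwki' (7 bytes)

Answer: vhrjwki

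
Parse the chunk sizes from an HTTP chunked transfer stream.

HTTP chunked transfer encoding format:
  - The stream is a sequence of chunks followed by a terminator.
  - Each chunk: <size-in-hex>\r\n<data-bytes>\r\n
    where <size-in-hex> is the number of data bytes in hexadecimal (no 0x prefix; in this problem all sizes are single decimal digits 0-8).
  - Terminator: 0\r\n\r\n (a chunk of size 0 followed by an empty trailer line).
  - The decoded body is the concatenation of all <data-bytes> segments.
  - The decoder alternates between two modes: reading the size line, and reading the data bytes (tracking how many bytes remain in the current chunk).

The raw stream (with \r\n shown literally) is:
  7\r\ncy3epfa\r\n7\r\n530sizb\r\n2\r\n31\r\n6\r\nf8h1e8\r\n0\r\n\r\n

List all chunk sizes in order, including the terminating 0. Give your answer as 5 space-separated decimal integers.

Chunk 1: stream[0..1]='7' size=0x7=7, data at stream[3..10]='cy3epfa' -> body[0..7], body so far='cy3epfa'
Chunk 2: stream[12..13]='7' size=0x7=7, data at stream[15..22]='530sizb' -> body[7..14], body so far='cy3epfa530sizb'
Chunk 3: stream[24..25]='2' size=0x2=2, data at stream[27..29]='31' -> body[14..16], body so far='cy3epfa530sizb31'
Chunk 4: stream[31..32]='6' size=0x6=6, data at stream[34..40]='f8h1e8' -> body[16..22], body so far='cy3epfa530sizb31f8h1e8'
Chunk 5: stream[42..43]='0' size=0 (terminator). Final body='cy3epfa530sizb31f8h1e8' (22 bytes)

Answer: 7 7 2 6 0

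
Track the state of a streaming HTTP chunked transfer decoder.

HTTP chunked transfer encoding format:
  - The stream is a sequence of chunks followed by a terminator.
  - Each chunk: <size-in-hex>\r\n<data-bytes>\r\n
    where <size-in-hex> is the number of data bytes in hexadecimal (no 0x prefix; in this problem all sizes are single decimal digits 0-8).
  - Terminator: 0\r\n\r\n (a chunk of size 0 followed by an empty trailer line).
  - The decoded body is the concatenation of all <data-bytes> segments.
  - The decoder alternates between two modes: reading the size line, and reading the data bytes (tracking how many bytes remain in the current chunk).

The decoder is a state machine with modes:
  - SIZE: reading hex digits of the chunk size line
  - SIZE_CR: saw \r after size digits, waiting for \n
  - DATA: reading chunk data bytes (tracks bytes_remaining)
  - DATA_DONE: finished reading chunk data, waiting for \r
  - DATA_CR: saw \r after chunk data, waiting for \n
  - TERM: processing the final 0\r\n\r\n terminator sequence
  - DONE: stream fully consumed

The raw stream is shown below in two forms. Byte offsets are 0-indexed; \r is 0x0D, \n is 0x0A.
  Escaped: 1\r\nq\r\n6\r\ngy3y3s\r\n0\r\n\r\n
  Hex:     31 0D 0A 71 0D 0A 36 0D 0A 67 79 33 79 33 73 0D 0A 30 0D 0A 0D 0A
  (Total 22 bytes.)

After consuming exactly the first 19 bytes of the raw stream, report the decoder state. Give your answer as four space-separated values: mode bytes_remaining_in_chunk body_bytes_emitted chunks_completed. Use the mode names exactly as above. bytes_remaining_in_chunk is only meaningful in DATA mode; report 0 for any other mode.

Answer: SIZE_CR 0 7 2

Derivation:
Byte 0 = '1': mode=SIZE remaining=0 emitted=0 chunks_done=0
Byte 1 = 0x0D: mode=SIZE_CR remaining=0 emitted=0 chunks_done=0
Byte 2 = 0x0A: mode=DATA remaining=1 emitted=0 chunks_done=0
Byte 3 = 'q': mode=DATA_DONE remaining=0 emitted=1 chunks_done=0
Byte 4 = 0x0D: mode=DATA_CR remaining=0 emitted=1 chunks_done=0
Byte 5 = 0x0A: mode=SIZE remaining=0 emitted=1 chunks_done=1
Byte 6 = '6': mode=SIZE remaining=0 emitted=1 chunks_done=1
Byte 7 = 0x0D: mode=SIZE_CR remaining=0 emitted=1 chunks_done=1
Byte 8 = 0x0A: mode=DATA remaining=6 emitted=1 chunks_done=1
Byte 9 = 'g': mode=DATA remaining=5 emitted=2 chunks_done=1
Byte 10 = 'y': mode=DATA remaining=4 emitted=3 chunks_done=1
Byte 11 = '3': mode=DATA remaining=3 emitted=4 chunks_done=1
Byte 12 = 'y': mode=DATA remaining=2 emitted=5 chunks_done=1
Byte 13 = '3': mode=DATA remaining=1 emitted=6 chunks_done=1
Byte 14 = 's': mode=DATA_DONE remaining=0 emitted=7 chunks_done=1
Byte 15 = 0x0D: mode=DATA_CR remaining=0 emitted=7 chunks_done=1
Byte 16 = 0x0A: mode=SIZE remaining=0 emitted=7 chunks_done=2
Byte 17 = '0': mode=SIZE remaining=0 emitted=7 chunks_done=2
Byte 18 = 0x0D: mode=SIZE_CR remaining=0 emitted=7 chunks_done=2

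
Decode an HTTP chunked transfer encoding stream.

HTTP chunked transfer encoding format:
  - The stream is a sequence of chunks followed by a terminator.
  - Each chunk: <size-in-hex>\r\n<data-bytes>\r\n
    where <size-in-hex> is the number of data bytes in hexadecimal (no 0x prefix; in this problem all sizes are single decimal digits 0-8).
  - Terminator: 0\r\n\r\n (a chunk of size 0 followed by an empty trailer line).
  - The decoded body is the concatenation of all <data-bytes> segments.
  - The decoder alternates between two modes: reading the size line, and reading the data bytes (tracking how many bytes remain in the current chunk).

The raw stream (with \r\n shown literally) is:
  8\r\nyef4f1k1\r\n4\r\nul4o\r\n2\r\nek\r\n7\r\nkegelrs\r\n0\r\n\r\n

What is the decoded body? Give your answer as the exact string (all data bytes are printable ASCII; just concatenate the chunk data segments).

Chunk 1: stream[0..1]='8' size=0x8=8, data at stream[3..11]='yef4f1k1' -> body[0..8], body so far='yef4f1k1'
Chunk 2: stream[13..14]='4' size=0x4=4, data at stream[16..20]='ul4o' -> body[8..12], body so far='yef4f1k1ul4o'
Chunk 3: stream[22..23]='2' size=0x2=2, data at stream[25..27]='ek' -> body[12..14], body so far='yef4f1k1ul4oek'
Chunk 4: stream[29..30]='7' size=0x7=7, data at stream[32..39]='kegelrs' -> body[14..21], body so far='yef4f1k1ul4oekkegelrs'
Chunk 5: stream[41..42]='0' size=0 (terminator). Final body='yef4f1k1ul4oekkegelrs' (21 bytes)

Answer: yef4f1k1ul4oekkegelrs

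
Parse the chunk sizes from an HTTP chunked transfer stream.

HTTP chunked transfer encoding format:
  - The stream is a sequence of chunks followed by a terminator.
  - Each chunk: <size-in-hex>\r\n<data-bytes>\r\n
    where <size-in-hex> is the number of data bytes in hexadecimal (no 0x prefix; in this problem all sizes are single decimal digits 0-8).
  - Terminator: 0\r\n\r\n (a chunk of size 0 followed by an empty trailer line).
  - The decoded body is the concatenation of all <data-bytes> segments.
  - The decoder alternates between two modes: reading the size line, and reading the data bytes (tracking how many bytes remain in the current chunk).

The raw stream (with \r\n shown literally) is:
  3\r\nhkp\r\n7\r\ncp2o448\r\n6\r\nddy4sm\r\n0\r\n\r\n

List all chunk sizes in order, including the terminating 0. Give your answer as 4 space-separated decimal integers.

Chunk 1: stream[0..1]='3' size=0x3=3, data at stream[3..6]='hkp' -> body[0..3], body so far='hkp'
Chunk 2: stream[8..9]='7' size=0x7=7, data at stream[11..18]='cp2o448' -> body[3..10], body so far='hkpcp2o448'
Chunk 3: stream[20..21]='6' size=0x6=6, data at stream[23..29]='ddy4sm' -> body[10..16], body so far='hkpcp2o448ddy4sm'
Chunk 4: stream[31..32]='0' size=0 (terminator). Final body='hkpcp2o448ddy4sm' (16 bytes)

Answer: 3 7 6 0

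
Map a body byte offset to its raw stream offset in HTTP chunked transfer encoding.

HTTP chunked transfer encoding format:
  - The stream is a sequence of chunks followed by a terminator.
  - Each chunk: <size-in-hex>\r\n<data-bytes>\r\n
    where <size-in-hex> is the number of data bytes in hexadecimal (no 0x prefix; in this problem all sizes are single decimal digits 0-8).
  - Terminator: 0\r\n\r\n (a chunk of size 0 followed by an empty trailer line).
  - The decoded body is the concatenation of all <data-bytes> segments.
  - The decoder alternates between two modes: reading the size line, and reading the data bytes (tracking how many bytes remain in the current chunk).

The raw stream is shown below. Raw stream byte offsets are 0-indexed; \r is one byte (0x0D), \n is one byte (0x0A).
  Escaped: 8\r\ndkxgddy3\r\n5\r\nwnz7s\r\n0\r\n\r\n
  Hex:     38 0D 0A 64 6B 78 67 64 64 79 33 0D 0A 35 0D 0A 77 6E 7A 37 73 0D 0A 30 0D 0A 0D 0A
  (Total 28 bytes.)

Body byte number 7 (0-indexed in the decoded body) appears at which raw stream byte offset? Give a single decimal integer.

Chunk 1: stream[0..1]='8' size=0x8=8, data at stream[3..11]='dkxgddy3' -> body[0..8], body so far='dkxgddy3'
Chunk 2: stream[13..14]='5' size=0x5=5, data at stream[16..21]='wnz7s' -> body[8..13], body so far='dkxgddy3wnz7s'
Chunk 3: stream[23..24]='0' size=0 (terminator). Final body='dkxgddy3wnz7s' (13 bytes)
Body byte 7 at stream offset 10

Answer: 10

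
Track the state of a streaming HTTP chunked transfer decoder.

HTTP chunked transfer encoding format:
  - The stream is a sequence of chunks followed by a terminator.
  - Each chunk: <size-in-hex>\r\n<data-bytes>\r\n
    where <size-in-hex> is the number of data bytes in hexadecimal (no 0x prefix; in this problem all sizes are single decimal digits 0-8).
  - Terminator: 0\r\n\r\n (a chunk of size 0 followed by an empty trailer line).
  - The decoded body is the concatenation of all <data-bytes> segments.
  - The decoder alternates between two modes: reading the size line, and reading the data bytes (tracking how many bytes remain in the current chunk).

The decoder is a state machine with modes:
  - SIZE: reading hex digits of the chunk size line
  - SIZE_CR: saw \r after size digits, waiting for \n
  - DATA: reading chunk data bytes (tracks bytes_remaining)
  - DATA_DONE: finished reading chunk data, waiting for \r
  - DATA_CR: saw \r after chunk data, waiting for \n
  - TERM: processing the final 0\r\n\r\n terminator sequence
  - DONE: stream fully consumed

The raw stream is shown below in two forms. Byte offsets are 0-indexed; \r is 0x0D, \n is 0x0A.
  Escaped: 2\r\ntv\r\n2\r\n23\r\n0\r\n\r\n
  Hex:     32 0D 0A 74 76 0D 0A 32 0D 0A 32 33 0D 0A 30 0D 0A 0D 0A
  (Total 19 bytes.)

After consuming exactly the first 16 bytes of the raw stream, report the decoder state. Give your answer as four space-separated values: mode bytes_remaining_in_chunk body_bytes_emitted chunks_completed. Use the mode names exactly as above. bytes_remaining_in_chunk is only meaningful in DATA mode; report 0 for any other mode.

Answer: SIZE_CR 0 4 2

Derivation:
Byte 0 = '2': mode=SIZE remaining=0 emitted=0 chunks_done=0
Byte 1 = 0x0D: mode=SIZE_CR remaining=0 emitted=0 chunks_done=0
Byte 2 = 0x0A: mode=DATA remaining=2 emitted=0 chunks_done=0
Byte 3 = 't': mode=DATA remaining=1 emitted=1 chunks_done=0
Byte 4 = 'v': mode=DATA_DONE remaining=0 emitted=2 chunks_done=0
Byte 5 = 0x0D: mode=DATA_CR remaining=0 emitted=2 chunks_done=0
Byte 6 = 0x0A: mode=SIZE remaining=0 emitted=2 chunks_done=1
Byte 7 = '2': mode=SIZE remaining=0 emitted=2 chunks_done=1
Byte 8 = 0x0D: mode=SIZE_CR remaining=0 emitted=2 chunks_done=1
Byte 9 = 0x0A: mode=DATA remaining=2 emitted=2 chunks_done=1
Byte 10 = '2': mode=DATA remaining=1 emitted=3 chunks_done=1
Byte 11 = '3': mode=DATA_DONE remaining=0 emitted=4 chunks_done=1
Byte 12 = 0x0D: mode=DATA_CR remaining=0 emitted=4 chunks_done=1
Byte 13 = 0x0A: mode=SIZE remaining=0 emitted=4 chunks_done=2
Byte 14 = '0': mode=SIZE remaining=0 emitted=4 chunks_done=2
Byte 15 = 0x0D: mode=SIZE_CR remaining=0 emitted=4 chunks_done=2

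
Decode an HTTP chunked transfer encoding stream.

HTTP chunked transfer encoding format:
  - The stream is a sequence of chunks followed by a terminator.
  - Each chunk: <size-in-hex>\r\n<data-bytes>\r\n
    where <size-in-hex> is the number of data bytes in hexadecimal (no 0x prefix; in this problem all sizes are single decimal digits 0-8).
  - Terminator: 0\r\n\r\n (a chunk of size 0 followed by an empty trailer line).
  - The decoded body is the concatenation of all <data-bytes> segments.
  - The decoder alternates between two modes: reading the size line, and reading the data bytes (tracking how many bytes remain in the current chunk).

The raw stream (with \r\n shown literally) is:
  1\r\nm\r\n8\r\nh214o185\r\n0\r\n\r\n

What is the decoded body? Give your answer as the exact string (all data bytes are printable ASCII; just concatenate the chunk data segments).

Answer: mh214o185

Derivation:
Chunk 1: stream[0..1]='1' size=0x1=1, data at stream[3..4]='m' -> body[0..1], body so far='m'
Chunk 2: stream[6..7]='8' size=0x8=8, data at stream[9..17]='h214o185' -> body[1..9], body so far='mh214o185'
Chunk 3: stream[19..20]='0' size=0 (terminator). Final body='mh214o185' (9 bytes)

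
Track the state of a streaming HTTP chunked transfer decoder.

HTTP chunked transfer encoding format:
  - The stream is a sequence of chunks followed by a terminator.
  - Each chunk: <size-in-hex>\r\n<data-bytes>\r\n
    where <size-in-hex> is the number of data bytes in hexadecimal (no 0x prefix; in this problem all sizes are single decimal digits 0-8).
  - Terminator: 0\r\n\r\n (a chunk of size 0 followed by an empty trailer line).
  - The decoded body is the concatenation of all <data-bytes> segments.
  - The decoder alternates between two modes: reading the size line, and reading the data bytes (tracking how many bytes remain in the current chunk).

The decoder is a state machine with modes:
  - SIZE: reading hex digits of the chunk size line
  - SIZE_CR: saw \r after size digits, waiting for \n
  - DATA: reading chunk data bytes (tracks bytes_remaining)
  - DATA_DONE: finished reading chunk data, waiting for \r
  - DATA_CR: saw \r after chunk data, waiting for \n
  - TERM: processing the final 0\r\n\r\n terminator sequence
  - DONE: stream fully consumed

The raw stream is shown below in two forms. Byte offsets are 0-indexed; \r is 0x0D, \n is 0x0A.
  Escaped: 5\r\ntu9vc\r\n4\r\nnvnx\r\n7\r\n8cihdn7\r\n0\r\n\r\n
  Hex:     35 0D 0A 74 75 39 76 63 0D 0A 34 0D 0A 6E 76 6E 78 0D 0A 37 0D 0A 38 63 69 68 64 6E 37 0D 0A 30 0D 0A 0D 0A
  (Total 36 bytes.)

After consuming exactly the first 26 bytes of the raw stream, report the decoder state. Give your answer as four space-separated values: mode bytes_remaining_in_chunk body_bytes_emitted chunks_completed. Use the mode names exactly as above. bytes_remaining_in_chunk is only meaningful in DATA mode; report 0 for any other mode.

Byte 0 = '5': mode=SIZE remaining=0 emitted=0 chunks_done=0
Byte 1 = 0x0D: mode=SIZE_CR remaining=0 emitted=0 chunks_done=0
Byte 2 = 0x0A: mode=DATA remaining=5 emitted=0 chunks_done=0
Byte 3 = 't': mode=DATA remaining=4 emitted=1 chunks_done=0
Byte 4 = 'u': mode=DATA remaining=3 emitted=2 chunks_done=0
Byte 5 = '9': mode=DATA remaining=2 emitted=3 chunks_done=0
Byte 6 = 'v': mode=DATA remaining=1 emitted=4 chunks_done=0
Byte 7 = 'c': mode=DATA_DONE remaining=0 emitted=5 chunks_done=0
Byte 8 = 0x0D: mode=DATA_CR remaining=0 emitted=5 chunks_done=0
Byte 9 = 0x0A: mode=SIZE remaining=0 emitted=5 chunks_done=1
Byte 10 = '4': mode=SIZE remaining=0 emitted=5 chunks_done=1
Byte 11 = 0x0D: mode=SIZE_CR remaining=0 emitted=5 chunks_done=1
Byte 12 = 0x0A: mode=DATA remaining=4 emitted=5 chunks_done=1
Byte 13 = 'n': mode=DATA remaining=3 emitted=6 chunks_done=1
Byte 14 = 'v': mode=DATA remaining=2 emitted=7 chunks_done=1
Byte 15 = 'n': mode=DATA remaining=1 emitted=8 chunks_done=1
Byte 16 = 'x': mode=DATA_DONE remaining=0 emitted=9 chunks_done=1
Byte 17 = 0x0D: mode=DATA_CR remaining=0 emitted=9 chunks_done=1
Byte 18 = 0x0A: mode=SIZE remaining=0 emitted=9 chunks_done=2
Byte 19 = '7': mode=SIZE remaining=0 emitted=9 chunks_done=2
Byte 20 = 0x0D: mode=SIZE_CR remaining=0 emitted=9 chunks_done=2
Byte 21 = 0x0A: mode=DATA remaining=7 emitted=9 chunks_done=2
Byte 22 = '8': mode=DATA remaining=6 emitted=10 chunks_done=2
Byte 23 = 'c': mode=DATA remaining=5 emitted=11 chunks_done=2
Byte 24 = 'i': mode=DATA remaining=4 emitted=12 chunks_done=2
Byte 25 = 'h': mode=DATA remaining=3 emitted=13 chunks_done=2

Answer: DATA 3 13 2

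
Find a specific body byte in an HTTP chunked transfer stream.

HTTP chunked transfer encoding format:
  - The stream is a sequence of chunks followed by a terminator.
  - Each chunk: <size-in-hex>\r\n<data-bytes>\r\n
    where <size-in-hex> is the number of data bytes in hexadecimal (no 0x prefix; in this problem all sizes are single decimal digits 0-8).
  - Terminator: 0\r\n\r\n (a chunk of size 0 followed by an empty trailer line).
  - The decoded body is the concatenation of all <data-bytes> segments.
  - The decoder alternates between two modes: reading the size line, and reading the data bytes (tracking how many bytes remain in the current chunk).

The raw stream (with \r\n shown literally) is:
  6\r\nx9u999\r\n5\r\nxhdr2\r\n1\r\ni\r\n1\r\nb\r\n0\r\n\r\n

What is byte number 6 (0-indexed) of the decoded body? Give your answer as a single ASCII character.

Answer: x

Derivation:
Chunk 1: stream[0..1]='6' size=0x6=6, data at stream[3..9]='x9u999' -> body[0..6], body so far='x9u999'
Chunk 2: stream[11..12]='5' size=0x5=5, data at stream[14..19]='xhdr2' -> body[6..11], body so far='x9u999xhdr2'
Chunk 3: stream[21..22]='1' size=0x1=1, data at stream[24..25]='i' -> body[11..12], body so far='x9u999xhdr2i'
Chunk 4: stream[27..28]='1' size=0x1=1, data at stream[30..31]='b' -> body[12..13], body so far='x9u999xhdr2ib'
Chunk 5: stream[33..34]='0' size=0 (terminator). Final body='x9u999xhdr2ib' (13 bytes)
Body byte 6 = 'x'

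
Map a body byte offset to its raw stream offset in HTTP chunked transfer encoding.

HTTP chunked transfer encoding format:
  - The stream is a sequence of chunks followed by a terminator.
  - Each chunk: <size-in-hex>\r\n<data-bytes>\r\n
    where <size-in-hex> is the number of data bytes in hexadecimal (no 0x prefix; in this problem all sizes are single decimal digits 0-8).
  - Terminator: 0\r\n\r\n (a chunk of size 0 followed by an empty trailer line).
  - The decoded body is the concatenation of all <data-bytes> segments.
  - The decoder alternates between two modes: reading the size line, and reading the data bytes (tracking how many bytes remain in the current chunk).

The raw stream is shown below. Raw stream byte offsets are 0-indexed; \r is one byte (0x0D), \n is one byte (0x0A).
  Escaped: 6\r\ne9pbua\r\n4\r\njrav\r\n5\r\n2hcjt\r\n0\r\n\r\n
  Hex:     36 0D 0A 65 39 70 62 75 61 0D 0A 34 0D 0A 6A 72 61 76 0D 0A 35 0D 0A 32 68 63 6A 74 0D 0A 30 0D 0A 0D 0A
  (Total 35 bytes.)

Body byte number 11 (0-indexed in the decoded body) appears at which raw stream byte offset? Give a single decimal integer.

Answer: 24

Derivation:
Chunk 1: stream[0..1]='6' size=0x6=6, data at stream[3..9]='e9pbua' -> body[0..6], body so far='e9pbua'
Chunk 2: stream[11..12]='4' size=0x4=4, data at stream[14..18]='jrav' -> body[6..10], body so far='e9pbuajrav'
Chunk 3: stream[20..21]='5' size=0x5=5, data at stream[23..28]='2hcjt' -> body[10..15], body so far='e9pbuajrav2hcjt'
Chunk 4: stream[30..31]='0' size=0 (terminator). Final body='e9pbuajrav2hcjt' (15 bytes)
Body byte 11 at stream offset 24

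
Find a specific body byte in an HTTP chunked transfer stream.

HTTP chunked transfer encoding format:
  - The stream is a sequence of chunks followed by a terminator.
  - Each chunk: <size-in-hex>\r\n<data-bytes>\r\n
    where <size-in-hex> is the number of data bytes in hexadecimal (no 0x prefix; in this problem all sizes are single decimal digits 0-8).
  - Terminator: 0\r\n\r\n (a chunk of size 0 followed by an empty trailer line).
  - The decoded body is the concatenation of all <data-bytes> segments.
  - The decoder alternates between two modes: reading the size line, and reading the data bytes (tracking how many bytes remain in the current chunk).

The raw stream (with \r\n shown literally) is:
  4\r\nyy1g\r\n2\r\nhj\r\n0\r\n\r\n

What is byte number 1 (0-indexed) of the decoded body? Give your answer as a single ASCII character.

Answer: y

Derivation:
Chunk 1: stream[0..1]='4' size=0x4=4, data at stream[3..7]='yy1g' -> body[0..4], body so far='yy1g'
Chunk 2: stream[9..10]='2' size=0x2=2, data at stream[12..14]='hj' -> body[4..6], body so far='yy1ghj'
Chunk 3: stream[16..17]='0' size=0 (terminator). Final body='yy1ghj' (6 bytes)
Body byte 1 = 'y'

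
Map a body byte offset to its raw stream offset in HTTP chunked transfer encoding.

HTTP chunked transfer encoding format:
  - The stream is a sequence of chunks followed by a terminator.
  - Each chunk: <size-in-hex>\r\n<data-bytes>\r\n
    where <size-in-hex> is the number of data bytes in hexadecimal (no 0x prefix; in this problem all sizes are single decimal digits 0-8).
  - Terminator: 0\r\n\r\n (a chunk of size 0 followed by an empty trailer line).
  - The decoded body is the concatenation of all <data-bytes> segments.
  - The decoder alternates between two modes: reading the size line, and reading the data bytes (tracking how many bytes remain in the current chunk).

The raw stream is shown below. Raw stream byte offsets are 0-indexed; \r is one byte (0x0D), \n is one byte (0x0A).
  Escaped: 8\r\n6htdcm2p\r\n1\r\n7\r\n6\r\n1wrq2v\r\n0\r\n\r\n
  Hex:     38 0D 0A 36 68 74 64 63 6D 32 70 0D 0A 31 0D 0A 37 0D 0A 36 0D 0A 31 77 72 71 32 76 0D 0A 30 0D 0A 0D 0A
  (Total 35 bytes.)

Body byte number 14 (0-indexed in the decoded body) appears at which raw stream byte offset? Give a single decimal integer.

Chunk 1: stream[0..1]='8' size=0x8=8, data at stream[3..11]='6htdcm2p' -> body[0..8], body so far='6htdcm2p'
Chunk 2: stream[13..14]='1' size=0x1=1, data at stream[16..17]='7' -> body[8..9], body so far='6htdcm2p7'
Chunk 3: stream[19..20]='6' size=0x6=6, data at stream[22..28]='1wrq2v' -> body[9..15], body so far='6htdcm2p71wrq2v'
Chunk 4: stream[30..31]='0' size=0 (terminator). Final body='6htdcm2p71wrq2v' (15 bytes)
Body byte 14 at stream offset 27

Answer: 27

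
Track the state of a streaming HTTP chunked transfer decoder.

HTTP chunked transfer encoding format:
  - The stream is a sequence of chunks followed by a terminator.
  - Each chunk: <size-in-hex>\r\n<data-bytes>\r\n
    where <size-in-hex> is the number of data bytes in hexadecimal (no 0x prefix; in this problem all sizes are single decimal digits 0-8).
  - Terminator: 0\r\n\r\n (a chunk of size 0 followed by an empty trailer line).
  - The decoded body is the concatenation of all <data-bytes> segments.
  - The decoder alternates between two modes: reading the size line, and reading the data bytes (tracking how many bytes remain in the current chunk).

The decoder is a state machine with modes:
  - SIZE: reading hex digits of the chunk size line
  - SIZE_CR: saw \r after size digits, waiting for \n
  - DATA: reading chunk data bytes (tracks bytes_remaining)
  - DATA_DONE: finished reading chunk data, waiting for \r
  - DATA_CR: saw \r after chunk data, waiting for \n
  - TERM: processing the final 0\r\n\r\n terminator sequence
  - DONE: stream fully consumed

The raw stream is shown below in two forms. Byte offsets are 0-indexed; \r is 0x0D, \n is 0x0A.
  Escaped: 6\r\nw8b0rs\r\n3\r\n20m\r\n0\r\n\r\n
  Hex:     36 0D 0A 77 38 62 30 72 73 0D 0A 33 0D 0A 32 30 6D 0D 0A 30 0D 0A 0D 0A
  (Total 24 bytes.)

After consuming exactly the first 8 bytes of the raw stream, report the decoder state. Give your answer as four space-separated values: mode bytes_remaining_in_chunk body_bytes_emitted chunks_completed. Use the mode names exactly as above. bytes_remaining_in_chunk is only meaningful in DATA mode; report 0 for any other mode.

Byte 0 = '6': mode=SIZE remaining=0 emitted=0 chunks_done=0
Byte 1 = 0x0D: mode=SIZE_CR remaining=0 emitted=0 chunks_done=0
Byte 2 = 0x0A: mode=DATA remaining=6 emitted=0 chunks_done=0
Byte 3 = 'w': mode=DATA remaining=5 emitted=1 chunks_done=0
Byte 4 = '8': mode=DATA remaining=4 emitted=2 chunks_done=0
Byte 5 = 'b': mode=DATA remaining=3 emitted=3 chunks_done=0
Byte 6 = '0': mode=DATA remaining=2 emitted=4 chunks_done=0
Byte 7 = 'r': mode=DATA remaining=1 emitted=5 chunks_done=0

Answer: DATA 1 5 0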